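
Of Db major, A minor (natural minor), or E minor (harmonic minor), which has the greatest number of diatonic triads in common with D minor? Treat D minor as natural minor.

A minor

Triads of D minor (natural minor): D minor (i), E diminished (ii°), F major (III), G minor (iv), A minor (v), Bb major (VI), C major (VII).
Db major shares 0: none.
A minor (natural minor) shares 4: Dm, F, Am, C.
E minor (harmonic minor) shares 2: Am, C.
The most common triads (4) are shared with A minor.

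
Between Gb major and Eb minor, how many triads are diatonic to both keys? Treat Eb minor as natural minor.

Diatonic triads of Gb major: Gb (I), Abm (ii), Bbm (iii), Cb (IV), Db (V), Ebm (vi), Fdim (vii°).
Diatonic triads of Eb minor (natural minor): Ebm (i), Fdim (ii°), Gb (III), Abm (iv), Bbm (v), Cb (VI), Db (VII).
Matching root and quality in both lists: Gb, Abm, Bbm, Cb, Db, Ebm, Fdim.
That gives 7 common triads.

7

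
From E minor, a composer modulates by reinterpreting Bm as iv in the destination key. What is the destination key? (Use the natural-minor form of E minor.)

F# minor

The numeral iv denotes a minor triad on scale degree 4. With B on degree 4, the tonic of the new key is F#.
Degree 4 carries a minor triad in minor keys, so the destination is F# minor.
Check: the diatonic triads of F# minor (natural minor) are F#m (i), G#dim (ii°), A (III), Bm (iv), C#m (v), D (VI), E (VII) — Bm is indeed iv.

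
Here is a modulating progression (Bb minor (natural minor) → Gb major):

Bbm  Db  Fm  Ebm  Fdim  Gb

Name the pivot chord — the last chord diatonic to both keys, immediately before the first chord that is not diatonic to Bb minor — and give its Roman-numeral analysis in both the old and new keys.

Chords diatonic to Bb minor: Bbm, Cdim, Db, Ebm, Fm, Gb, Ab.
Reading the progression, the first chord not in that set is Fdim, so the modulation leaves Bb minor there.
The chord immediately before Fdim is Ebm, which is diatonic to both keys: iv in Bb minor and vi in Gb major.

Ebm — iv in Bb minor, vi in Gb major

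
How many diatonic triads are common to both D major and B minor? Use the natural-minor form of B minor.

7

Diatonic triads of D major: D (I), Em (ii), F#m (iii), G (IV), A (V), Bm (vi), C#dim (vii°).
Diatonic triads of B minor (natural minor): Bm (i), C#dim (ii°), D (III), Em (iv), F#m (v), G (VI), A (VII).
Matching root and quality in both lists: D, Em, F#m, G, A, Bm, C#dim.
That gives 7 common triads.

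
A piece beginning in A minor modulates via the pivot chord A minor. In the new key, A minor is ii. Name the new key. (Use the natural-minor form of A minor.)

G major

The numeral ii denotes a minor triad on scale degree 2. With A on degree 2, the tonic of the new key is G.
Degree 2 carries a minor triad in major keys, so the destination is G major.
Check: the diatonic triads of G major are G (I), Am (ii), Bm (iii), C (IV), D (V), Em (vi), F♯dim (vii°) — A minor is indeed ii.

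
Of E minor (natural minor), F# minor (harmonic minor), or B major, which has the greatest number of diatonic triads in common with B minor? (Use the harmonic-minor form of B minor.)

Triads of B minor (harmonic minor): Bm (i), C#dim (ii°), Daug (III+), Em (iv), F# (V), G (VI), A#dim (vii°).
E minor (natural minor) shares 3: Bm, Em, G.
F# minor (harmonic minor) shares 1: Bm.
B major shares 2: F#, A#dim.
The most common triads (3) are shared with E minor.

E minor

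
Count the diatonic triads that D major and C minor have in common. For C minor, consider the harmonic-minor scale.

1

Diatonic triads of D major: D major (I), E minor (ii), F♯ minor (iii), G major (IV), A major (V), B minor (vi), C♯ diminished (vii°).
Diatonic triads of C minor (harmonic minor): C minor (i), D diminished (ii°), E♭ augmented (III+), F minor (iv), G major (V), A♭ major (VI), B diminished (vii°).
Matching root and quality in both lists: G major.
That gives 1 common triad.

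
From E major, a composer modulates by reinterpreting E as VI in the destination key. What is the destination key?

G# minor

The numeral VI denotes a major triad on scale degree 6. With E on degree 6, the tonic of the new key is G#.
Degree 6 carries a major triad in minor keys, so the destination is G# minor.
Check: the diatonic triads of G# minor (natural minor) are G#m (i), A#dim (ii°), B (III), C#m (iv), D#m (v), E (VI), F# (VII) — E is indeed VI.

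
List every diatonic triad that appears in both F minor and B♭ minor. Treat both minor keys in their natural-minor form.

Fm, A♭, B♭m, D♭

Triads in F minor (natural minor): Fm (i), Gdim (ii°), A♭ (III), B♭m (iv), Cm (v), D♭ (VI), E♭ (VII).
Triads in B♭ minor (natural minor): B♭m (i), Cdim (ii°), D♭ (III), E♭m (iv), Fm (v), G♭ (VI), A♭ (VII).
Shared triads with their functions: Fm (i in F minor, v in B♭ minor); A♭ (III in F minor, VII in B♭ minor); B♭m (iv in F minor, i in B♭ minor); D♭ (VI in F minor, III in B♭ minor).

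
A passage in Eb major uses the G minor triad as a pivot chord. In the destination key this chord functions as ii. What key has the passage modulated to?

The numeral ii denotes a minor triad on scale degree 2. With G on degree 2, the tonic of the new key is F.
Degree 2 carries a minor triad in major keys, so the destination is F major.
Check: the diatonic triads of F major are F (I), Gm (ii), Am (iii), Bb (IV), C (V), Dm (vi), Edim (vii°) — G minor is indeed ii.

F major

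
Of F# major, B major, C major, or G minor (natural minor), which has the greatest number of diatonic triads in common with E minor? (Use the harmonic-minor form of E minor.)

C major

Triads of E minor (harmonic minor): Em (i), F#dim (ii°), Gaug (III+), Am (iv), B (V), C (VI), D#dim (vii°).
F# major shares 1: B.
B major shares 1: B.
C major shares 3: Em, Am, C.
G minor (natural minor) shares 0: none.
The most common triads (3) are shared with C major.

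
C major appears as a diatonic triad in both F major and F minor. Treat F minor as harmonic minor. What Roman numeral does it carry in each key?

The scale of F major is F G A B♭ C D E; C is degree 5, and the triad built there (C-E-G) is major, so it is V.
The scale of F minor (harmonic minor) is F G A♭ B♭ C D♭ E; C is degree 5, and the triad built there (C-E-G) is major, so it is V.

V in F major; V in F minor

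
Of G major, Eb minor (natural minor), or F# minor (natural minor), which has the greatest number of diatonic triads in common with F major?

G major

Triads of F major: F major (I), G minor (ii), A minor (iii), Bb major (IV), C major (V), D minor (vi), E diminished (vii°).
G major shares 2: Am, C.
Eb minor (natural minor) shares 0: none.
F# minor (natural minor) shares 0: none.
The most common triads (2) are shared with G major.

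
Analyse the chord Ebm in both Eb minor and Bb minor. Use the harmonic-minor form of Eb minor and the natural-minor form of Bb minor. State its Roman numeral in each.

i in Eb minor; iv in Bb minor

The scale of Eb minor (harmonic minor) is Eb F Gb Ab Bb Cb D; Eb is degree 1, and the triad built there (Eb-Gb-Bb) is minor, so it is i.
The scale of Bb minor (natural minor) is Bb C Db Eb F Gb Ab; Eb is degree 4, and the triad built there (Eb-Gb-Bb) is minor, so it is iv.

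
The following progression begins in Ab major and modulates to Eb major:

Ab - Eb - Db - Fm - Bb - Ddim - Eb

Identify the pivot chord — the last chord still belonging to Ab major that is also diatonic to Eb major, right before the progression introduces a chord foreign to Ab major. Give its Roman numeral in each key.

Chords diatonic to Ab major: Ab, Bbm, Cm, Db, Eb, Fm, Gdim.
Reading the progression, the first chord not in that set is Bb, so the modulation leaves Ab major there.
The chord immediately before Bb is Fm, which is diatonic to both keys: vi in Ab major and ii in Eb major.

Fm — vi in Ab major, ii in Eb major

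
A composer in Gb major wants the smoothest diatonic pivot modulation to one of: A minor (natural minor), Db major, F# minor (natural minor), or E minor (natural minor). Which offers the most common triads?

Db major

Triads of Gb major: Gb (I), Abm (ii), Bbm (iii), Cb (IV), Db (V), Ebm (vi), Fdim (vii°).
A minor (natural minor) shares 0: none.
Db major shares 4: Gb, Bbm, Db, Ebm.
F# minor (natural minor) shares 0: none.
E minor (natural minor) shares 0: none.
The most common triads (4) are shared with Db major.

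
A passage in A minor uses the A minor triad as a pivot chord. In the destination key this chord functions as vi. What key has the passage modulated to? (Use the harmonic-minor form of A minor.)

The numeral vi denotes a minor triad on scale degree 6. With A on degree 6, the tonic of the new key is C.
Degree 6 carries a minor triad in major keys, so the destination is C major.
Check: the diatonic triads of C major are C (I), Dm (ii), Em (iii), F (IV), G (V), Am (vi), Bdim (vii°) — A minor is indeed vi.

C major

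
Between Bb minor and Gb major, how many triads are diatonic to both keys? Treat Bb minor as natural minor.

Diatonic triads of Bb minor (natural minor): Bb minor (i), C diminished (ii°), Db major (III), Eb minor (iv), F minor (v), Gb major (VI), Ab major (VII).
Diatonic triads of Gb major: Gb major (I), Ab minor (ii), Bb minor (iii), Cb major (IV), Db major (V), Eb minor (vi), F diminished (vii°).
Matching root and quality in both lists: Bb minor, Db major, Eb minor, Gb major.
That gives 4 common triads.

4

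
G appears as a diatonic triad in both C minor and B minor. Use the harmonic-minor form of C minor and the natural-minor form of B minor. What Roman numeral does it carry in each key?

V in C minor; VI in B minor

The scale of C minor (harmonic minor) is C D Eb F G Ab B; G is degree 5, and the triad built there (G-B-D) is major, so it is V.
The scale of B minor (natural minor) is B C# D E F# G A; G is degree 6, and the triad built there (G-B-D) is major, so it is VI.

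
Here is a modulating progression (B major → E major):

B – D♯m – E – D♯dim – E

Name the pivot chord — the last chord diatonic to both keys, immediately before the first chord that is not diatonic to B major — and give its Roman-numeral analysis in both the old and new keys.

E — IV in B major, I in E major

Chords diatonic to B major: B, C♯m, D♯m, E, F♯, G♯m, A♯dim.
Reading the progression, the first chord not in that set is D♯dim, so the modulation leaves B major there.
The chord immediately before D♯dim is E, which is diatonic to both keys: IV in B major and I in E major.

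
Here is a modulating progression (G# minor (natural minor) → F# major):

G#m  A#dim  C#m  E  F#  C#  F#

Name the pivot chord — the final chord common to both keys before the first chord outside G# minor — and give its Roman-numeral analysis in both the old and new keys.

F# — VII in G# minor, I in F# major

Chords diatonic to G# minor: G#m, A#dim, B, C#m, D#m, E, F#.
Reading the progression, the first chord not in that set is C#, so the modulation leaves G# minor there.
The chord immediately before C# is F#, which is diatonic to both keys: VII in G# minor and I in F# major.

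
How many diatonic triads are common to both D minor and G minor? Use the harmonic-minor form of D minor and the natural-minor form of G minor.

Diatonic triads of D minor (harmonic minor): Dm (i), Edim (ii°), Faug (III+), Gm (iv), A (V), B♭ (VI), C♯dim (vii°).
Diatonic triads of G minor (natural minor): Gm (i), Adim (ii°), B♭ (III), Cm (iv), Dm (v), E♭ (VI), F (VII).
Matching root and quality in both lists: Dm, Gm, B♭.
That gives 3 common triads.

3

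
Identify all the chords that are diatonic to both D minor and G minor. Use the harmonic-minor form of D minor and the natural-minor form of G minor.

Dm, Gm, B♭

Triads in D minor (harmonic minor): D minor (i), E diminished (ii°), F augmented (III+), G minor (iv), A major (V), B♭ major (VI), C♯ diminished (vii°).
Triads in G minor (natural minor): G minor (i), A diminished (ii°), B♭ major (III), C minor (iv), D minor (v), E♭ major (VI), F major (VII).
Shared triads with their functions: D minor (i in D minor, v in G minor); G minor (iv in D minor, i in G minor); B♭ major (VI in D minor, III in G minor).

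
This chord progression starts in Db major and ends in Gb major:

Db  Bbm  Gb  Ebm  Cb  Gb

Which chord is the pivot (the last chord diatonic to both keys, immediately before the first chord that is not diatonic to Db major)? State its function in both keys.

Chords diatonic to Db major: Db, Ebm, Fm, Gb, Ab, Bbm, Cdim.
Reading the progression, the first chord not in that set is Cb, so the modulation leaves Db major there.
The chord immediately before Cb is Ebm, which is diatonic to both keys: ii in Db major and vi in Gb major.

Ebm — ii in Db major, vi in Gb major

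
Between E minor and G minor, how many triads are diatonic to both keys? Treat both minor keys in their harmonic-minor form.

Diatonic triads of E minor (harmonic minor): E minor (i), F# diminished (ii°), G augmented (III+), A minor (iv), B major (V), C major (VI), D# diminished (vii°).
Diatonic triads of G minor (harmonic minor): G minor (i), A diminished (ii°), Bb augmented (III+), C minor (iv), D major (V), Eb major (VI), F# diminished (vii°).
Matching root and quality in both lists: F# diminished.
That gives 1 common triad.

1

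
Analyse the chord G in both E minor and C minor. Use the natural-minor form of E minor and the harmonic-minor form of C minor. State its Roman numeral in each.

III in E minor; V in C minor

The scale of E minor (natural minor) is E F# G A B C D; G is degree 3, and the triad built there (G-B-D) is major, so it is III.
The scale of C minor (harmonic minor) is C D Eb F G Ab B; G is degree 5, and the triad built there (G-B-D) is major, so it is V.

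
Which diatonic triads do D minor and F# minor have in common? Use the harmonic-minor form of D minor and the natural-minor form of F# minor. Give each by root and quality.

Triads in D minor (harmonic minor): Dm (i), Edim (ii°), Faug (III+), Gm (iv), A (V), Bb (VI), C#dim (vii°).
Triads in F# minor (natural minor): F#m (i), G#dim (ii°), A (III), Bm (iv), C#m (v), D (VI), E (VII).
Shared triads with their functions: A (V in D minor, III in F# minor).

A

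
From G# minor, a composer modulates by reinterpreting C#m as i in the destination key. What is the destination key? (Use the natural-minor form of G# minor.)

The numeral i denotes a minor triad on scale degree 1. With C# on degree 1, the tonic of the new key is C#.
Degree 1 carries a minor triad in minor keys, so the destination is C# minor.
Check: the diatonic triads of C# minor (natural minor) are C#m (i), D#dim (ii°), E (III), F#m (iv), G#m (v), A (VI), B (VII) — C#m is indeed i.

C# minor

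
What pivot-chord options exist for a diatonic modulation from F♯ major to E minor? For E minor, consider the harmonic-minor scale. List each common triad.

Triads in F♯ major: F♯ (I), G♯m (ii), A♯m (iii), B (IV), C♯ (V), D♯m (vi), E♯dim (vii°).
Triads in E minor (harmonic minor): Em (i), F♯dim (ii°), Gaug (III+), Am (iv), B (V), C (VI), D♯dim (vii°).
Shared triads with their functions: B (IV in F♯ major, V in E minor).

B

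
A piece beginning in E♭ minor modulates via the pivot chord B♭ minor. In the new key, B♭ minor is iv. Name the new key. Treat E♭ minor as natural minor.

F minor

The numeral iv denotes a minor triad on scale degree 4. With B♭ on degree 4, the tonic of the new key is F.
Degree 4 carries a minor triad in minor keys, so the destination is F minor.
Check: the diatonic triads of F minor (natural minor) are Fm (i), Gdim (ii°), A♭ (III), B♭m (iv), Cm (v), D♭ (VI), E♭ (VII) — B♭ minor is indeed iv.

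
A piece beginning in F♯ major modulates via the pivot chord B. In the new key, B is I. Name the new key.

The numeral I denotes a major triad on scale degree 1. With B on degree 1, the tonic of the new key is B.
Degree 1 carries a major triad in major keys, so the destination is B major.
Check: the diatonic triads of B major are B (I), C♯m (ii), D♯m (iii), E (IV), F♯ (V), G♯m (vi), A♯dim (vii°) — B is indeed I.

B major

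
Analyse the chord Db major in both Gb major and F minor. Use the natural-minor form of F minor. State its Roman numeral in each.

The scale of Gb major is Gb Ab Bb Cb Db Eb F; Db is degree 5, and the triad built there (Db-F-Ab) is major, so it is V.
The scale of F minor (natural minor) is F G Ab Bb C Db Eb; Db is degree 6, and the triad built there (Db-F-Ab) is major, so it is VI.

V in Gb major; VI in F minor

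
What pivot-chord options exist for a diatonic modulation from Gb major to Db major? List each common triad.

Triads in Gb major: Gb (I), Abm (ii), Bbm (iii), Cb (IV), Db (V), Ebm (vi), Fdim (vii°).
Triads in Db major: Db (I), Ebm (ii), Fm (iii), Gb (IV), Ab (V), Bbm (vi), Cdim (vii°).
Shared triads with their functions: Gb (I in Gb major, IV in Db major); Bbm (iii in Gb major, vi in Db major); Db (V in Gb major, I in Db major); Ebm (vi in Gb major, ii in Db major).

Gb, Bbm, Db, Ebm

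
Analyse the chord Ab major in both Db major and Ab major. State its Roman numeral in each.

The scale of Db major is Db Eb F Gb Ab Bb C; Ab is degree 5, and the triad built there (Ab-C-Eb) is major, so it is V.
The scale of Ab major is Ab Bb C Db Eb F G; Ab is degree 1, and the triad built there (Ab-C-Eb) is major, so it is I.

V in Db major; I in Ab major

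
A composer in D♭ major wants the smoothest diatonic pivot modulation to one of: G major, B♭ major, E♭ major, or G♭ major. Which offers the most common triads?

G♭ major

Triads of D♭ major: D♭ major (I), E♭ minor (ii), F minor (iii), G♭ major (IV), A♭ major (V), B♭ minor (vi), C diminished (vii°).
G major shares 0: none.
B♭ major shares 0: none.
E♭ major shares 2: Fm, A♭.
G♭ major shares 4: D♭, E♭m, G♭, B♭m.
The most common triads (4) are shared with G♭ major.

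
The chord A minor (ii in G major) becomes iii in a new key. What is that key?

The numeral iii denotes a minor triad on scale degree 3. With A on degree 3, the tonic of the new key is F.
Degree 3 carries a minor triad in major keys, so the destination is F major.
Check: the diatonic triads of F major are F (I), Gm (ii), Am (iii), Bb (IV), C (V), Dm (vi), Edim (vii°) — A minor is indeed iii.

F major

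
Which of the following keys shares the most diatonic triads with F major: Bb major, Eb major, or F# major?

Triads of F major: F major (I), G minor (ii), A minor (iii), Bb major (IV), C major (V), D minor (vi), E diminished (vii°).
Bb major shares 4: F, Gm, Bb, Dm.
Eb major shares 2: Gm, Bb.
F# major shares 0: none.
The most common triads (4) are shared with Bb major.

Bb major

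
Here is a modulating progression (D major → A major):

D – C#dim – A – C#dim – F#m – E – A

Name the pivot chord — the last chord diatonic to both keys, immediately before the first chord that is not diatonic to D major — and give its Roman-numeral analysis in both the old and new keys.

F#m — iii in D major, vi in A major

Chords diatonic to D major: D, Em, F#m, G, A, Bm, C#dim.
Reading the progression, the first chord not in that set is E, so the modulation leaves D major there.
The chord immediately before E is F#m, which is diatonic to both keys: iii in D major and vi in A major.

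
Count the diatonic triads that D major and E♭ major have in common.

0

Diatonic triads of D major: D (I), Em (ii), F♯m (iii), G (IV), A (V), Bm (vi), C♯dim (vii°).
Diatonic triads of E♭ major: E♭ (I), Fm (ii), Gm (iii), A♭ (IV), B♭ (V), Cm (vi), Ddim (vii°).
No triad has the same root and quality in both keys.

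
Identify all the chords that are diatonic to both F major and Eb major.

Gm, Bb

Triads in F major: F (I), Gm (ii), Am (iii), Bb (IV), C (V), Dm (vi), Edim (vii°).
Triads in Eb major: Eb (I), Fm (ii), Gm (iii), Ab (IV), Bb (V), Cm (vi), Ddim (vii°).
Shared triads with their functions: Gm (ii in F major, iii in Eb major); Bb (IV in F major, V in Eb major).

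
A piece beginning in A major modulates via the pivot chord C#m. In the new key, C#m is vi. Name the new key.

E major

The numeral vi denotes a minor triad on scale degree 6. With C# on degree 6, the tonic of the new key is E.
Degree 6 carries a minor triad in major keys, so the destination is E major.
Check: the diatonic triads of E major are E (I), F#m (ii), G#m (iii), A (IV), B (V), C#m (vi), D#dim (vii°) — C#m is indeed vi.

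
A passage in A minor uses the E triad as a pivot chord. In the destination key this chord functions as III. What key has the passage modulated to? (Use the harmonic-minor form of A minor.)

C# minor

The numeral III denotes a major triad on scale degree 3. With E on degree 3, the tonic of the new key is C#.
Degree 3 carries a major triad in natural-minor keys, so the destination is C# minor.
Check: the diatonic triads of C# minor (natural minor) are C#m (i), D#dim (ii°), E (III), F#m (iv), G#m (v), A (VI), B (VII) — E is indeed III.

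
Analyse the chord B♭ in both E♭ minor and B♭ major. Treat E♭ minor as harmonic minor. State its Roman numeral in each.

The scale of E♭ minor (harmonic minor) is E♭ F G♭ A♭ B♭ C♭ D; B♭ is degree 5, and the triad built there (B♭-D-F) is major, so it is V.
The scale of B♭ major is B♭ C D E♭ F G A; B♭ is degree 1, and the triad built there (B♭-D-F) is major, so it is I.

V in E♭ minor; I in B♭ major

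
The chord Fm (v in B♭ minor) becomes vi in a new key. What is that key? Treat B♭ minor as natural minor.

A♭ major

The numeral vi denotes a minor triad on scale degree 6. With F on degree 6, the tonic of the new key is A♭.
Degree 6 carries a minor triad in major keys, so the destination is A♭ major.
Check: the diatonic triads of A♭ major are A♭ (I), B♭m (ii), Cm (iii), D♭ (IV), E♭ (V), Fm (vi), Gdim (vii°) — Fm is indeed vi.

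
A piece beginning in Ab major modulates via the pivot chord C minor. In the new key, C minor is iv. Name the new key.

G minor

The numeral iv denotes a minor triad on scale degree 4. With C on degree 4, the tonic of the new key is G.
Degree 4 carries a minor triad in minor keys, so the destination is G minor.
Check: the diatonic triads of G minor (natural minor) are Gm (i), Adim (ii°), Bb (III), Cm (iv), Dm (v), Eb (VI), F (VII) — C minor is indeed iv.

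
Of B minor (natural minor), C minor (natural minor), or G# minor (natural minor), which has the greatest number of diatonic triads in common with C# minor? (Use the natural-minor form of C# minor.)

Triads of C# minor (natural minor): C#m (i), D#dim (ii°), E (III), F#m (iv), G#m (v), A (VI), B (VII).
B minor (natural minor) shares 2: F#m, A.
C minor (natural minor) shares 0: none.
G# minor (natural minor) shares 4: C#m, E, G#m, B.
The most common triads (4) are shared with G# minor.

G# minor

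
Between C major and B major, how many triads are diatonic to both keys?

0

Diatonic triads of C major: C (I), Dm (ii), Em (iii), F (IV), G (V), Am (vi), Bdim (vii°).
Diatonic triads of B major: B (I), C#m (ii), D#m (iii), E (IV), F# (V), G#m (vi), A#dim (vii°).
No triad has the same root and quality in both keys.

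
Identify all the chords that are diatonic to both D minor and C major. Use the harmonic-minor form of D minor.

Triads in D minor (harmonic minor): Dm (i), Edim (ii°), Faug (III+), Gm (iv), A (V), Bb (VI), C#dim (vii°).
Triads in C major: C (I), Dm (ii), Em (iii), F (IV), G (V), Am (vi), Bdim (vii°).
Shared triads with their functions: Dm (i in D minor, ii in C major).

Dm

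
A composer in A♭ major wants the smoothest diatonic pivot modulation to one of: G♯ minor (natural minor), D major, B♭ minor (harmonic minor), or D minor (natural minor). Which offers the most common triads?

B♭ minor

Triads of A♭ major: A♭ major (I), B♭ minor (ii), C minor (iii), D♭ major (IV), E♭ major (V), F minor (vi), G diminished (vii°).
G♯ minor (natural minor) shares 0: none.
D major shares 0: none.
B♭ minor (harmonic minor) shares 1: B♭m.
D minor (natural minor) shares 0: none.
The most common triads (1) are shared with B♭ minor.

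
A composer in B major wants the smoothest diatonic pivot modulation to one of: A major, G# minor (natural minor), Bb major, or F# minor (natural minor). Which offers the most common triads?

G# minor

Triads of B major: B (I), C#m (ii), D#m (iii), E (IV), F# (V), G#m (vi), A#dim (vii°).
A major shares 2: C#m, E.
G# minor (natural minor) shares 7: B, C#m, D#m, E, F#, G#m, A#dim.
Bb major shares 0: none.
F# minor (natural minor) shares 2: C#m, E.
The most common triads (7) are shared with G# minor.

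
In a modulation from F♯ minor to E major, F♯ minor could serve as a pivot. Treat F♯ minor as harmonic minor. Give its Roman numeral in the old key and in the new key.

i in F♯ minor; ii in E major

The scale of F♯ minor (harmonic minor) is F♯ G♯ A B C♯ D E♯; F♯ is degree 1, and the triad built there (F♯-A-C♯) is minor, so it is i.
The scale of E major is E F♯ G♯ A B C♯ D♯; F♯ is degree 2, and the triad built there (F♯-A-C♯) is minor, so it is ii.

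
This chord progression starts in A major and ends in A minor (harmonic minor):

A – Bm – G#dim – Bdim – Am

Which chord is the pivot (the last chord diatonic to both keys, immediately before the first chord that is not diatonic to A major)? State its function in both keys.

G#dim — vii° in A major, vii° in A minor

Chords diatonic to A major: A, Bm, C#m, D, E, F#m, G#dim.
Reading the progression, the first chord not in that set is Bdim, so the modulation leaves A major there.
The chord immediately before Bdim is G#dim, which is diatonic to both keys: vii° in A major and vii° in A minor.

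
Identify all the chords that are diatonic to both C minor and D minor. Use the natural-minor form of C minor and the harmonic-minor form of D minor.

Gm, Bb

Triads in C minor (natural minor): Cm (i), Ddim (ii°), Eb (III), Fm (iv), Gm (v), Ab (VI), Bb (VII).
Triads in D minor (harmonic minor): Dm (i), Edim (ii°), Faug (III+), Gm (iv), A (V), Bb (VI), C#dim (vii°).
Shared triads with their functions: Gm (v in C minor, iv in D minor); Bb (VII in C minor, VI in D minor).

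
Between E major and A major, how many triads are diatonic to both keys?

4

Diatonic triads of E major: E (I), F#m (ii), G#m (iii), A (IV), B (V), C#m (vi), D#dim (vii°).
Diatonic triads of A major: A (I), Bm (ii), C#m (iii), D (IV), E (V), F#m (vi), G#dim (vii°).
Matching root and quality in both lists: E, F#m, A, C#m.
That gives 4 common triads.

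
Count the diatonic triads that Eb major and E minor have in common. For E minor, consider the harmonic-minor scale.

0

Diatonic triads of Eb major: Eb (I), Fm (ii), Gm (iii), Ab (IV), Bb (V), Cm (vi), Ddim (vii°).
Diatonic triads of E minor (harmonic minor): Em (i), F#dim (ii°), Gaug (III+), Am (iv), B (V), C (VI), D#dim (vii°).
No triad has the same root and quality in both keys.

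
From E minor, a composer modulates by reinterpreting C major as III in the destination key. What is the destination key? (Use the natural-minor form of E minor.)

The numeral III denotes a major triad on scale degree 3. With C on degree 3, the tonic of the new key is A.
Degree 3 carries a major triad in natural-minor keys, so the destination is A minor.
Check: the diatonic triads of A minor (natural minor) are Am (i), Bdim (ii°), C (III), Dm (iv), Em (v), F (VI), G (VII) — C major is indeed III.

A minor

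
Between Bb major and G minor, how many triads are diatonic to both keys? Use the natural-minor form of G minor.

Diatonic triads of Bb major: Bb (I), Cm (ii), Dm (iii), Eb (IV), F (V), Gm (vi), Adim (vii°).
Diatonic triads of G minor (natural minor): Gm (i), Adim (ii°), Bb (III), Cm (iv), Dm (v), Eb (VI), F (VII).
Matching root and quality in both lists: Bb, Cm, Dm, Eb, F, Gm, Adim.
That gives 7 common triads.

7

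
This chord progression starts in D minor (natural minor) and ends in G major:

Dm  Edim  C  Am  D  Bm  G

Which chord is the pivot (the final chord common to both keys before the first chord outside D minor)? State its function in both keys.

Am — v in D minor, ii in G major

Chords diatonic to D minor: Dm, Edim, F, Gm, Am, B♭, C.
Reading the progression, the first chord not in that set is D, so the modulation leaves D minor there.
The chord immediately before D is Am, which is diatonic to both keys: v in D minor and ii in G major.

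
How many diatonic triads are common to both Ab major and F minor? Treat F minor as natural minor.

7

Diatonic triads of Ab major: Ab major (I), Bb minor (ii), C minor (iii), Db major (IV), Eb major (V), F minor (vi), G diminished (vii°).
Diatonic triads of F minor (natural minor): F minor (i), G diminished (ii°), Ab major (III), Bb minor (iv), C minor (v), Db major (VI), Eb major (VII).
Matching root and quality in both lists: Ab major, Bb minor, C minor, Db major, Eb major, F minor, G diminished.
That gives 7 common triads.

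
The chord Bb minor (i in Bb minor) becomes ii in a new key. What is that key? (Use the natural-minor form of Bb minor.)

Ab major

The numeral ii denotes a minor triad on scale degree 2. With Bb on degree 2, the tonic of the new key is Ab.
Degree 2 carries a minor triad in major keys, so the destination is Ab major.
Check: the diatonic triads of Ab major are Ab (I), Bbm (ii), Cm (iii), Db (IV), Eb (V), Fm (vi), Gdim (vii°) — Bb minor is indeed ii.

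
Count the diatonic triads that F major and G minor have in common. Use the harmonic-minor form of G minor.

Diatonic triads of F major: F (I), Gm (ii), Am (iii), B♭ (IV), C (V), Dm (vi), Edim (vii°).
Diatonic triads of G minor (harmonic minor): Gm (i), Adim (ii°), B♭aug (III+), Cm (iv), D (V), E♭ (VI), F♯dim (vii°).
Matching root and quality in both lists: Gm.
That gives 1 common triad.

1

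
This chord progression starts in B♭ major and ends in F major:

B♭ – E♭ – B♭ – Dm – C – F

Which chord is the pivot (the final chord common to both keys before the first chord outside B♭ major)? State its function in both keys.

Chords diatonic to B♭ major: B♭, Cm, Dm, E♭, F, Gm, Adim.
Reading the progression, the first chord not in that set is C, so the modulation leaves B♭ major there.
The chord immediately before C is Dm, which is diatonic to both keys: iii in B♭ major and vi in F major.

Dm — iii in B♭ major, vi in F major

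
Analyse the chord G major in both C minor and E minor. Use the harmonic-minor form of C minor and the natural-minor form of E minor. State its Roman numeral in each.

The scale of C minor (harmonic minor) is C D Eb F G Ab B; G is degree 5, and the triad built there (G-B-D) is major, so it is V.
The scale of E minor (natural minor) is E F# G A B C D; G is degree 3, and the triad built there (G-B-D) is major, so it is III.

V in C minor; III in E minor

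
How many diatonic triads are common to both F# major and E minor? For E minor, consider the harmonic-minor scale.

Diatonic triads of F# major: F# major (I), G# minor (ii), A# minor (iii), B major (IV), C# major (V), D# minor (vi), E# diminished (vii°).
Diatonic triads of E minor (harmonic minor): E minor (i), F# diminished (ii°), G augmented (III+), A minor (iv), B major (V), C major (VI), D# diminished (vii°).
Matching root and quality in both lists: B major.
That gives 1 common triad.

1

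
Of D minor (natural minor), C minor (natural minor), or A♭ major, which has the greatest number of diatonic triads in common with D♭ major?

A♭ major

Triads of D♭ major: D♭ (I), E♭m (ii), Fm (iii), G♭ (IV), A♭ (V), B♭m (vi), Cdim (vii°).
D minor (natural minor) shares 0: none.
C minor (natural minor) shares 2: Fm, A♭.
A♭ major shares 4: D♭, Fm, A♭, B♭m.
The most common triads (4) are shared with A♭ major.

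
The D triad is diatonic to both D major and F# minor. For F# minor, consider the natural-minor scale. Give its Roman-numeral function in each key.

The scale of D major is D E F# G A B C#; D is degree 1, and the triad built there (D-F#-A) is major, so it is I.
The scale of F# minor (natural minor) is F# G# A B C# D E; D is degree 6, and the triad built there (D-F#-A) is major, so it is VI.

I in D major; VI in F# minor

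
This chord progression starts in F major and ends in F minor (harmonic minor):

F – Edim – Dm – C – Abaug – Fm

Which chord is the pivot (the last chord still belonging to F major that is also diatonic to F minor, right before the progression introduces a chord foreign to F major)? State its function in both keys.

C — V in F major, V in F minor

Chords diatonic to F major: F, Gm, Am, Bb, C, Dm, Edim.
Reading the progression, the first chord not in that set is Abaug, so the modulation leaves F major there.
The chord immediately before Abaug is C, which is diatonic to both keys: V in F major and V in F minor.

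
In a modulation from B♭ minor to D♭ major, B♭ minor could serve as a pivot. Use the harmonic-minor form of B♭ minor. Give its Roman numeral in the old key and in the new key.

The scale of B♭ minor (harmonic minor) is B♭ C D♭ E♭ F G♭ A; B♭ is degree 1, and the triad built there (B♭-D♭-F) is minor, so it is i.
The scale of D♭ major is D♭ E♭ F G♭ A♭ B♭ C; B♭ is degree 6, and the triad built there (B♭-D♭-F) is minor, so it is vi.

i in B♭ minor; vi in D♭ major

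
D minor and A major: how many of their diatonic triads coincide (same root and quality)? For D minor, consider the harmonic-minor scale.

Diatonic triads of D minor (harmonic minor): D minor (i), E diminished (ii°), F augmented (III+), G minor (iv), A major (V), B♭ major (VI), C♯ diminished (vii°).
Diatonic triads of A major: A major (I), B minor (ii), C♯ minor (iii), D major (IV), E major (V), F♯ minor (vi), G♯ diminished (vii°).
Matching root and quality in both lists: A major.
That gives 1 common triad.

1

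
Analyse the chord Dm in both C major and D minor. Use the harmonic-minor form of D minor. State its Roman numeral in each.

The scale of C major is C D E F G A B; D is degree 2, and the triad built there (D-F-A) is minor, so it is ii.
The scale of D minor (harmonic minor) is D E F G A B♭ C♯; D is degree 1, and the triad built there (D-F-A) is minor, so it is i.

ii in C major; i in D minor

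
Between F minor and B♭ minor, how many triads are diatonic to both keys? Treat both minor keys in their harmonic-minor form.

Diatonic triads of F minor (harmonic minor): Fm (i), Gdim (ii°), A♭aug (III+), B♭m (iv), C (V), D♭ (VI), Edim (vii°).
Diatonic triads of B♭ minor (harmonic minor): B♭m (i), Cdim (ii°), D♭aug (III+), E♭m (iv), F (V), G♭ (VI), Adim (vii°).
Matching root and quality in both lists: B♭m.
That gives 1 common triad.

1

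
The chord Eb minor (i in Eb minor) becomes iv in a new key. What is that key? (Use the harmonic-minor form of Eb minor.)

The numeral iv denotes a minor triad on scale degree 4. With Eb on degree 4, the tonic of the new key is Bb.
Degree 4 carries a minor triad in minor keys, so the destination is Bb minor.
Check: the diatonic triads of Bb minor (natural minor) are Bbm (i), Cdim (ii°), Db (III), Ebm (iv), Fm (v), Gb (VI), Ab (VII) — Eb minor is indeed iv.

Bb minor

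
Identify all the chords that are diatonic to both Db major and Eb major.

Fm, Ab

Triads in Db major: Db major (I), Eb minor (ii), F minor (iii), Gb major (IV), Ab major (V), Bb minor (vi), C diminished (vii°).
Triads in Eb major: Eb major (I), F minor (ii), G minor (iii), Ab major (IV), Bb major (V), C minor (vi), D diminished (vii°).
Shared triads with their functions: F minor (iii in Db major, ii in Eb major); Ab major (V in Db major, IV in Eb major).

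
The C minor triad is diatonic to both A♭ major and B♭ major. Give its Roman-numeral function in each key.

The scale of A♭ major is A♭ B♭ C D♭ E♭ F G; C is degree 3, and the triad built there (C-E♭-G) is minor, so it is iii.
The scale of B♭ major is B♭ C D E♭ F G A; C is degree 2, and the triad built there (C-E♭-G) is minor, so it is ii.

iii in A♭ major; ii in B♭ major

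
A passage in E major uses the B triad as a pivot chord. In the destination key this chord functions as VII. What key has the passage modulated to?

The numeral VII denotes a major triad on scale degree 7. With B on degree 7, the tonic of the new key is C#.
Degree 7 carries a major triad in natural-minor keys, so the destination is C# minor.
Check: the diatonic triads of C# minor (natural minor) are C#m (i), D#dim (ii°), E (III), F#m (iv), G#m (v), A (VI), B (VII) — B is indeed VII.

C# minor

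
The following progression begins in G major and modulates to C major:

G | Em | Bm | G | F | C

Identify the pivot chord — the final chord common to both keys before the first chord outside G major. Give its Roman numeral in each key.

Chords diatonic to G major: G, Am, Bm, C, D, Em, F#dim.
Reading the progression, the first chord not in that set is F, so the modulation leaves G major there.
The chord immediately before F is G, which is diatonic to both keys: I in G major and V in C major.

G — I in G major, V in C major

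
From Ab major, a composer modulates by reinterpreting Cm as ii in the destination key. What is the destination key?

Bb major

The numeral ii denotes a minor triad on scale degree 2. With C on degree 2, the tonic of the new key is Bb.
Degree 2 carries a minor triad in major keys, so the destination is Bb major.
Check: the diatonic triads of Bb major are Bb (I), Cm (ii), Dm (iii), Eb (IV), F (V), Gm (vi), Adim (vii°) — Cm is indeed ii.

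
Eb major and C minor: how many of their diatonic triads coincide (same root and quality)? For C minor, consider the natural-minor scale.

7

Diatonic triads of Eb major: Eb major (I), F minor (ii), G minor (iii), Ab major (IV), Bb major (V), C minor (vi), D diminished (vii°).
Diatonic triads of C minor (natural minor): C minor (i), D diminished (ii°), Eb major (III), F minor (iv), G minor (v), Ab major (VI), Bb major (VII).
Matching root and quality in both lists: Eb major, F minor, G minor, Ab major, Bb major, C minor, D diminished.
That gives 7 common triads.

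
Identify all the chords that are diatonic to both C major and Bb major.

Triads in C major: C (I), Dm (ii), Em (iii), F (IV), G (V), Am (vi), Bdim (vii°).
Triads in Bb major: Bb (I), Cm (ii), Dm (iii), Eb (IV), F (V), Gm (vi), Adim (vii°).
Shared triads with their functions: Dm (ii in C major, iii in Bb major); F (IV in C major, V in Bb major).

Dm, F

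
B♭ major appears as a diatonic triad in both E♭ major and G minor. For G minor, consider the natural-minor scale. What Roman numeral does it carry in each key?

V in E♭ major; III in G minor

The scale of E♭ major is E♭ F G A♭ B♭ C D; B♭ is degree 5, and the triad built there (B♭-D-F) is major, so it is V.
The scale of G minor (natural minor) is G A B♭ C D E♭ F; B♭ is degree 3, and the triad built there (B♭-D-F) is major, so it is III.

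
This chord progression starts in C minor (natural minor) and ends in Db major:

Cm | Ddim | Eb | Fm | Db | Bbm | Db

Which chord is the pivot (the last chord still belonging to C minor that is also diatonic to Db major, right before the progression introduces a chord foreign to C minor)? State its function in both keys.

Fm — iv in C minor, iii in Db major

Chords diatonic to C minor: Cm, Ddim, Eb, Fm, Gm, Ab, Bb.
Reading the progression, the first chord not in that set is Db, so the modulation leaves C minor there.
The chord immediately before Db is Fm, which is diatonic to both keys: iv in C minor and iii in Db major.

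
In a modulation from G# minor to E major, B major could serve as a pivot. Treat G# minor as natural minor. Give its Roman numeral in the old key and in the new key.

III in G# minor; V in E major

The scale of G# minor (natural minor) is G# A# B C# D# E F#; B is degree 3, and the triad built there (B-D#-F#) is major, so it is III.
The scale of E major is E F# G# A B C# D#; B is degree 5, and the triad built there (B-D#-F#) is major, so it is V.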